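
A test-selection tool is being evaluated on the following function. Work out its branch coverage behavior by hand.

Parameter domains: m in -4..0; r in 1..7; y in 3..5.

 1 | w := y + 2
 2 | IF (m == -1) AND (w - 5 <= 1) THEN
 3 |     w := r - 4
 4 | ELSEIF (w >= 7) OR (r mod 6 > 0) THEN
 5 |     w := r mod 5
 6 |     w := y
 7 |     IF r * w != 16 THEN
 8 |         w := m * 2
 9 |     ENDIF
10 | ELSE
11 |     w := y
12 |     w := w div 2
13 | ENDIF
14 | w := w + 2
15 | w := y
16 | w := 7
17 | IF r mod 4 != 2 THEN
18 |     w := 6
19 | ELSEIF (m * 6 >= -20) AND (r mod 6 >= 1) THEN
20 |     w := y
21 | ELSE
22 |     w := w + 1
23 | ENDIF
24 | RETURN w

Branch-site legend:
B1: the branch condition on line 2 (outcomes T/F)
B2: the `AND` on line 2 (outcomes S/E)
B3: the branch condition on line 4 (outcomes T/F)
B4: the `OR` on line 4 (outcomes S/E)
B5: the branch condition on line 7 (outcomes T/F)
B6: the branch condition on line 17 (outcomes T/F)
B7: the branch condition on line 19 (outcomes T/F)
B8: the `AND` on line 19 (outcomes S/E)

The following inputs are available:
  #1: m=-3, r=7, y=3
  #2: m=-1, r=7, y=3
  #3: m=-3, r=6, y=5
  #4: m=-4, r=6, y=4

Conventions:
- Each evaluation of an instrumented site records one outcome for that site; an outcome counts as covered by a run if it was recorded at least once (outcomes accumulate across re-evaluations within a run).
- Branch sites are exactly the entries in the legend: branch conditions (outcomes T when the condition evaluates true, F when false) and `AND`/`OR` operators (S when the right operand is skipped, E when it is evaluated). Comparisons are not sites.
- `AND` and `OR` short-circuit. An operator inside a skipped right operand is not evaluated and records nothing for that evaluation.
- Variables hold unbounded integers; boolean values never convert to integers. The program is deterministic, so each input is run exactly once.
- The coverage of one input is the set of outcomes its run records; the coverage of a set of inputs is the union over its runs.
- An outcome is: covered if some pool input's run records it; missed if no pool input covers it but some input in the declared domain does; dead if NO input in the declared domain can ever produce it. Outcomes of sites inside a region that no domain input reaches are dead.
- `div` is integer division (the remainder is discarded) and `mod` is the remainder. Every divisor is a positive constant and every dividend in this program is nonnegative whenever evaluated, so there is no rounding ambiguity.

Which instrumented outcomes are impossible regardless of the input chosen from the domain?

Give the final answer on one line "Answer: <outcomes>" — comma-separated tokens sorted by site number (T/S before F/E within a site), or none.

sweeping the full domain (105 inputs) for each outcome:
  reachable outcomes have witnesses, e.g. B1=T (e.g. m=-1, r=1, y=3), B1=F (e.g. m=-4, r=1, y=3), B2=S (e.g. m=-4, r=1, y=3), B2=E (e.g. m=-1, r=1, y=3)

Answer: none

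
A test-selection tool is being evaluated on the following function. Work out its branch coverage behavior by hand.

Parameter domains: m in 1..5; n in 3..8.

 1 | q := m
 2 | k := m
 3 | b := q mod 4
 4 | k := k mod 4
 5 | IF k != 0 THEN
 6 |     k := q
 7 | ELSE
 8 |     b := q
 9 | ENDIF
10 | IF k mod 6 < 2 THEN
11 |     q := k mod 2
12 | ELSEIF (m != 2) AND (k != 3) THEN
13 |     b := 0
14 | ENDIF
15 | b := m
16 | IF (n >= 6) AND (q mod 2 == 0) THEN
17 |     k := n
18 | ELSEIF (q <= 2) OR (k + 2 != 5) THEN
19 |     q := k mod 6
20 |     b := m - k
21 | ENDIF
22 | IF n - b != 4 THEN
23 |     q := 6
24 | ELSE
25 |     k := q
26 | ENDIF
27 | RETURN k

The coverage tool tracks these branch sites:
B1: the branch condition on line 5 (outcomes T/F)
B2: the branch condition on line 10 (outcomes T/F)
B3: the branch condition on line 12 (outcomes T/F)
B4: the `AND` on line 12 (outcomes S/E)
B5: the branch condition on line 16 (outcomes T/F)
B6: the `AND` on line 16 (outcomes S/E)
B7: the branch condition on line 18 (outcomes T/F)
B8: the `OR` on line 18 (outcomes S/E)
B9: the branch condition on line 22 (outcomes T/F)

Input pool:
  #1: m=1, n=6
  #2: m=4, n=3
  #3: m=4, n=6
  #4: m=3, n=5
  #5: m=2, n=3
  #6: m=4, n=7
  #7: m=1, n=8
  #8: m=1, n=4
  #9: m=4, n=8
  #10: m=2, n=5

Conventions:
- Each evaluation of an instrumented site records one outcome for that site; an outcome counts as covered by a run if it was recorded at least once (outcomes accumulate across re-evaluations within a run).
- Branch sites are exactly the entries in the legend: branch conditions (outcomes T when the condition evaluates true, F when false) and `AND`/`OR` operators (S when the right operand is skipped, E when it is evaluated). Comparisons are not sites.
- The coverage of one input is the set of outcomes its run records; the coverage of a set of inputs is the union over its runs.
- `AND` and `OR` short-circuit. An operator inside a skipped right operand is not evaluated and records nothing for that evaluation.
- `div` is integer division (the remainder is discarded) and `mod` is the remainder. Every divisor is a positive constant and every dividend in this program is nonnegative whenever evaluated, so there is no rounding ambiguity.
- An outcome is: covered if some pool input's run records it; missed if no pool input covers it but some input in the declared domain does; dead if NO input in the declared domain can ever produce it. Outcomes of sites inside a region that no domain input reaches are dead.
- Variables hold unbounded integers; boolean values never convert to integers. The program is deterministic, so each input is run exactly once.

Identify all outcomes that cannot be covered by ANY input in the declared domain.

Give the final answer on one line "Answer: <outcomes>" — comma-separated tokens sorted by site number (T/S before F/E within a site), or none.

exhaustive pass over the 30-input domain:
  reachable outcomes have witnesses, e.g. B1=T (e.g. m=1, n=3), B1=F (e.g. m=4, n=3), B2=T (e.g. m=1, n=3), B2=F (e.g. m=2, n=3)

Answer: none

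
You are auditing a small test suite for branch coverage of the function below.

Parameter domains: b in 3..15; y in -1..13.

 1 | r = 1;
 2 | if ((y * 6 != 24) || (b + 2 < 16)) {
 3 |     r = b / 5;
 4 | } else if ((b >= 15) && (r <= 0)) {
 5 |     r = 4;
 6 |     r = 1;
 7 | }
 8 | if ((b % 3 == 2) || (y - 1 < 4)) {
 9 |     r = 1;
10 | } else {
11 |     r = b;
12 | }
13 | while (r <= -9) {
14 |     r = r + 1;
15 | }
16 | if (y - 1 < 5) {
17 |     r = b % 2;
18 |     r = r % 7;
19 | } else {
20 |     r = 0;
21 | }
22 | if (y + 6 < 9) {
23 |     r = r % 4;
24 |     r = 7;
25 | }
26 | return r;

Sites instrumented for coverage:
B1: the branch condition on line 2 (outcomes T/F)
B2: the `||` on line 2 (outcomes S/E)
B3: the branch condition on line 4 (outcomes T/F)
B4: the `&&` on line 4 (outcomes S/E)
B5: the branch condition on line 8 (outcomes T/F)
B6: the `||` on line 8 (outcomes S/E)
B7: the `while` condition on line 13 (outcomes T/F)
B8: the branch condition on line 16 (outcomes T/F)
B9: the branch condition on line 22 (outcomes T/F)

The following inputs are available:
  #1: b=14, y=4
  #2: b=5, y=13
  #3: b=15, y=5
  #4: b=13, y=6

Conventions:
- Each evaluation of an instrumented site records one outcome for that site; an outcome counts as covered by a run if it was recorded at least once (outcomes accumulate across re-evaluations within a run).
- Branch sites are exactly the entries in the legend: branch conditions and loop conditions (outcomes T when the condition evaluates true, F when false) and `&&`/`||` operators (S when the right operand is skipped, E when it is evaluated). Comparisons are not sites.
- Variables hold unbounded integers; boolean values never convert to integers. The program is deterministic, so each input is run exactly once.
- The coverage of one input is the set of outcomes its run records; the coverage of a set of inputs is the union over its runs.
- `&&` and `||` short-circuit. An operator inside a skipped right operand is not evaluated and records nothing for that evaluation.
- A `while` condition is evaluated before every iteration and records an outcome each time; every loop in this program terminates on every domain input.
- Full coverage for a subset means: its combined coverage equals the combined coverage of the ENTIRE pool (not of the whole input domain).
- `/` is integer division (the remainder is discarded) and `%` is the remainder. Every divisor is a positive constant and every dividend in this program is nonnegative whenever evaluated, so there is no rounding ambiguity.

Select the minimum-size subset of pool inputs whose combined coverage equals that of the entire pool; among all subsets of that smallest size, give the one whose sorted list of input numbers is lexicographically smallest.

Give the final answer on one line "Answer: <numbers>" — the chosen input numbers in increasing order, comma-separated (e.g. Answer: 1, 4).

run #1 (b=14, y=4) runs B2->E, B1->F, B4->S, B3->F, B6->S, B5->T, B7->F, B8->T, B9->F; records B1=F, B2=E, B3=F, B4=S, B5=T, B6=S, B7=F, B8=T, B9=F
run #2 (b=5, y=13) runs B2->S, B1->T, B6->S, B5->T, B7->F, B8->F, B9->F; records B1=T, B2=S, B5=T, B6=S, B7=F, B8=F, B9=F
run #3 (b=15, y=5) runs B2->S, B1->T, B6->E, B5->F, B7->F, B8->T, B9->F; records B1=T, B2=S, B5=F, B6=E, B7=F, B8=T, B9=F
run #4 (b=13, y=6) runs B2->S, B1->T, B6->E, B5->F, B7->F, B8->F, B9->F; records B1=T, B2=S, B5=F, B6=E, B7=F, B8=F, B9=F
union over all inputs: B1=T, B1=F, B2=S, B2=E, B3=F, B4=S, B5=T, B5=F, B6=S, B6=E, B7=F, B8=T, B8=F, B9=F (14 outcomes)
no size-1 subset reaches all 14 outcomes (best union: 9/14)
the canonical winner is {1, 4}: size 2, full 14-outcome coverage, earliest index list among size-2 covers

Answer: 1, 4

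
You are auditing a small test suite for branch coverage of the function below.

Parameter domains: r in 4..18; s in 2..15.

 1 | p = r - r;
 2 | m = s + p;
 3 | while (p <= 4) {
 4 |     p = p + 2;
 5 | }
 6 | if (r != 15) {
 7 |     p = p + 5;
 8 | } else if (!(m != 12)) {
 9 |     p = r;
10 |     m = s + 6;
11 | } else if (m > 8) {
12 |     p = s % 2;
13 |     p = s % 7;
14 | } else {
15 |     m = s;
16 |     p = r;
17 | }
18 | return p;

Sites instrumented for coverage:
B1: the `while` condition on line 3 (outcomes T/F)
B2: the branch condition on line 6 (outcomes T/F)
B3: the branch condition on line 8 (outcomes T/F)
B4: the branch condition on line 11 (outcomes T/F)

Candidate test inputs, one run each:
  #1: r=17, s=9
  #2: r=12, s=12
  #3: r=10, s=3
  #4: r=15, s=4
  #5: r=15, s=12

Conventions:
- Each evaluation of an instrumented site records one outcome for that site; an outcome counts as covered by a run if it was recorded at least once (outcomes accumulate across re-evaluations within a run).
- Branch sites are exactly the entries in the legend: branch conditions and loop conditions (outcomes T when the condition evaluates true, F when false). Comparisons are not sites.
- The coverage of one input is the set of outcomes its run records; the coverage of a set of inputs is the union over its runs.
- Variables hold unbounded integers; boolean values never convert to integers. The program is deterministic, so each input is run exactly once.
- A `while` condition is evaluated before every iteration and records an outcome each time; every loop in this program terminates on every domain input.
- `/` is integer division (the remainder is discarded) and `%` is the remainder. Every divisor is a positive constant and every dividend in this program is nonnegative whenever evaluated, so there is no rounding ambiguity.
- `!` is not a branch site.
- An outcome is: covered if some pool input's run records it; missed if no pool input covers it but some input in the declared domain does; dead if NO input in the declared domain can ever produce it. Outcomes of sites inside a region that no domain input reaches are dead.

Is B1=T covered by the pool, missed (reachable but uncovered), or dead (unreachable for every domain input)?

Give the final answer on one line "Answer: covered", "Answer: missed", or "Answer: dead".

B1=T is recorded by pool input(s) 1, 2, 3, 4, 5 -> covered

Answer: covered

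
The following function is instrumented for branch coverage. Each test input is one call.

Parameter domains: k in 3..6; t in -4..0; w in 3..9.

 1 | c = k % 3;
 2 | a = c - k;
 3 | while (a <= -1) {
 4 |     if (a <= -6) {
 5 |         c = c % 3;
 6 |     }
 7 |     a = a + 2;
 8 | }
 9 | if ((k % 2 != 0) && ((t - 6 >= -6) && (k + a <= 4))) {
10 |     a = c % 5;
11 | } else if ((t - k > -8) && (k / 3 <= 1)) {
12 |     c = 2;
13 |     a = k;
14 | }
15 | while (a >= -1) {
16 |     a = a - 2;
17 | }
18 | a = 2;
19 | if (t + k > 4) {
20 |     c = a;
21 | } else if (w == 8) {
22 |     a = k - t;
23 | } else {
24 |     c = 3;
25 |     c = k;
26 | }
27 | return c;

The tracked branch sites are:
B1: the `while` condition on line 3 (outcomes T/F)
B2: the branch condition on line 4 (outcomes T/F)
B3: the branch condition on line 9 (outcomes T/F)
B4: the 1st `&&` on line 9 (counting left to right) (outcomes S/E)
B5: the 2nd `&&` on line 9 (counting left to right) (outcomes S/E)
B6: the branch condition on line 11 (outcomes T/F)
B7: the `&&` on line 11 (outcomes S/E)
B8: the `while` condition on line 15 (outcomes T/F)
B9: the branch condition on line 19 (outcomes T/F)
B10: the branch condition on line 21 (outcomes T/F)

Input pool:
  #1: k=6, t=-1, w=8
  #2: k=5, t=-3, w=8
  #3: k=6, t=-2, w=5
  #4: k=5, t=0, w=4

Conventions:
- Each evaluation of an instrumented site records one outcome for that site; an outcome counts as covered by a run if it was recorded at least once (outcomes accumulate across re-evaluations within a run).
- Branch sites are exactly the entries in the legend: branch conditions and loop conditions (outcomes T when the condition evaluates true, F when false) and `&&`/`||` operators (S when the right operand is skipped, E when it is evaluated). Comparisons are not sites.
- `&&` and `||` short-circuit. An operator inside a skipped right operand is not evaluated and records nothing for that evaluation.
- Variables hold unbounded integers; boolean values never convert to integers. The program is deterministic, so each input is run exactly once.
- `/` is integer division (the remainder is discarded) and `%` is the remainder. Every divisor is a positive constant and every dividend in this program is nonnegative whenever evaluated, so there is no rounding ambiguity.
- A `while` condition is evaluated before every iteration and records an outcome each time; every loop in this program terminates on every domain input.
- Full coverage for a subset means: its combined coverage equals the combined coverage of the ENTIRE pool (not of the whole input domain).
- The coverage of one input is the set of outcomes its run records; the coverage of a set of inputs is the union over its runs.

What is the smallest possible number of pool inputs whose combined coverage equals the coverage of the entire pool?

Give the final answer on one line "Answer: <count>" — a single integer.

test 1 (k=6, t=-1, w=8) hits B1=T, B1=F, B2=T, B2=F, B3=F, B4=S, B6=F, B7=E, B8=T, B8=F, B9=T
test 2 (k=5, t=-3, w=8) hits B1=T, B1=F, B2=F, B3=F, B4=E, B5=S, B6=F, B7=S, B8=T, B8=F, B9=F, B10=T
test 3 (k=6, t=-2, w=5) hits B1=T, B1=F, B2=T, B2=F, B3=F, B4=S, B6=F, B7=S, B8=T, B8=F, B9=F, B10=F
test 4 (k=5, t=0, w=4) hits B1=T, B1=F, B2=F, B3=F, B4=E, B5=E, B6=T, B7=E, B8=T, B8=F, B9=T
pool-wide coverage (19 outcomes): B1=T, B1=F, B2=T, B2=F, B3=F, B4=S, B4=E, B5=S, B5=E, B6=T, B6=F, B7=S, B7=E, B8=T, B8=F, B9=T, B9=F, B10=T, B10=F
no size-1 subset reaches all 19 outcomes (best union: 12/19)
no size-2 subset reaches all 19 outcomes (best union: 17/19)
the canonical winner is {2, 3, 4}: size 3, full 19-outcome coverage, earliest index list among size-3 covers

Answer: 3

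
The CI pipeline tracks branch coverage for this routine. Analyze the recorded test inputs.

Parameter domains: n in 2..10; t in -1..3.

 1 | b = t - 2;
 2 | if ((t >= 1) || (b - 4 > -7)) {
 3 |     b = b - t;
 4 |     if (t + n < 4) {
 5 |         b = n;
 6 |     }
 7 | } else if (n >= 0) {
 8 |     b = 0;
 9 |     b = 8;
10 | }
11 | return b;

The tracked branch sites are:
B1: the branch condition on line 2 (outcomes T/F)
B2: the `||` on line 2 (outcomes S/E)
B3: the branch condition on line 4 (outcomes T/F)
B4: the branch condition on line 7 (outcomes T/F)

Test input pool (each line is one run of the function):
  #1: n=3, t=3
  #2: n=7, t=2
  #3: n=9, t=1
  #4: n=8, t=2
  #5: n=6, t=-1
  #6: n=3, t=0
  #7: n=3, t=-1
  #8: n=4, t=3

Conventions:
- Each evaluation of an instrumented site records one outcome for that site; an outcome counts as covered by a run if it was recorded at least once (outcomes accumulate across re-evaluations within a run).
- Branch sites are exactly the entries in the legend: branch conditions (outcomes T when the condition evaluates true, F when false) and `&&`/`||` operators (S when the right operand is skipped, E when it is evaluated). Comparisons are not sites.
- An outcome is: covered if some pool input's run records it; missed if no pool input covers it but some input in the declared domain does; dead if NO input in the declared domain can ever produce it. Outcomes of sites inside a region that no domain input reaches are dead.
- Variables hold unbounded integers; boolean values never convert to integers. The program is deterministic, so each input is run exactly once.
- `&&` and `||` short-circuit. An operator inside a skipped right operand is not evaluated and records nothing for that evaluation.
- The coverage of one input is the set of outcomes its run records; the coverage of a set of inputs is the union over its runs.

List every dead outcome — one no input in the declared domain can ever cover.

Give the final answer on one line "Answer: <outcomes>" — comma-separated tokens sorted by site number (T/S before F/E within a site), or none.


checking every outcome against all 45 domain inputs:
  B4=F: unreachable across the whole domain -> dead
  reachable outcomes have witnesses, e.g. B1=T (e.g. n=2, t=0), B1=F (e.g. n=2, t=-1), B2=S (e.g. n=2, t=1), B2=E (e.g. n=2, t=-1)
Answer: B4=F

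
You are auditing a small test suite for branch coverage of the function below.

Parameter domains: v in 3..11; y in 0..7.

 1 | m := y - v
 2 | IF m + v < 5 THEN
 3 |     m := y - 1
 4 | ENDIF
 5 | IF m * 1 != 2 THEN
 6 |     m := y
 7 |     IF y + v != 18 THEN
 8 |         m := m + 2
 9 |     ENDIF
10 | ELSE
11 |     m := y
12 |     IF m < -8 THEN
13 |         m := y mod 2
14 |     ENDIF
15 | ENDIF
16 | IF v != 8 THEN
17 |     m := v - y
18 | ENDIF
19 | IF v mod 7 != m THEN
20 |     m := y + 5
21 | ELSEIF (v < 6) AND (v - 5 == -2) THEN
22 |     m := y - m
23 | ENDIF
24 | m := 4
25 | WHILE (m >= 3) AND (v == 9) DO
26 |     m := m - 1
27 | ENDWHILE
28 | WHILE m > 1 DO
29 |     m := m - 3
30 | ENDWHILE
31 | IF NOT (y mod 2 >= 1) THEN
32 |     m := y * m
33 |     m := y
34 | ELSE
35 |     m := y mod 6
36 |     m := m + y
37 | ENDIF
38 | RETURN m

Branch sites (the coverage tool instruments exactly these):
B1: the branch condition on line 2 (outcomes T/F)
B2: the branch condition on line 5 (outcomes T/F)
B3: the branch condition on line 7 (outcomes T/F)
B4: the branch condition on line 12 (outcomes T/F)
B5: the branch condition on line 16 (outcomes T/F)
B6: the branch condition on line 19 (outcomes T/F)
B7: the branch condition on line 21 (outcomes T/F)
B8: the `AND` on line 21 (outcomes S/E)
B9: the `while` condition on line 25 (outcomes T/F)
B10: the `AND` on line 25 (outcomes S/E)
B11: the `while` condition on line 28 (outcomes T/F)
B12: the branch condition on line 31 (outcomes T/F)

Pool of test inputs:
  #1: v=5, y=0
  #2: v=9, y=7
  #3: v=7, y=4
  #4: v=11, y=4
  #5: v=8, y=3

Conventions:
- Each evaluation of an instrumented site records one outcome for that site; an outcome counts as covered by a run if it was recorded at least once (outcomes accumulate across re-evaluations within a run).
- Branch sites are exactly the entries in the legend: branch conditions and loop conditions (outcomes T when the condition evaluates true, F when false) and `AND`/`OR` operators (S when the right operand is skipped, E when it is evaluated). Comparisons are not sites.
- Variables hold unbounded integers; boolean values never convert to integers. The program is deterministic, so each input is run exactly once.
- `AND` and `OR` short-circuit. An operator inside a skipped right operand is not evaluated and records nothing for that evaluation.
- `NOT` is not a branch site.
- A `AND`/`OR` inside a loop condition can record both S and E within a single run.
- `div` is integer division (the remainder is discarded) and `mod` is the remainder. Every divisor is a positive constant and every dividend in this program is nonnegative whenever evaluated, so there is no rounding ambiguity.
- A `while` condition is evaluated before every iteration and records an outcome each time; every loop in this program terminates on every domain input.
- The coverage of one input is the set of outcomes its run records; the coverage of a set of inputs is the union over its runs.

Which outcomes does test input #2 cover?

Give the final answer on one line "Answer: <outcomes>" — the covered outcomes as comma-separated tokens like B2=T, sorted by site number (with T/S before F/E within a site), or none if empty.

Simulating input #2 (v=9, y=7) step by step:
  B1->F, B2->T, B3->T, B5->T, B6->F, B8->S, B7->F, B10->E, B9->T, B10->E
  B9->T, B10->S, B9->F, B11->T, B11->F, B12->F
deduplicating events, the covered set is: B1=F, B2=T, B3=T, B5=T, B6=F, B7=F, B8=S, B9=T, B9=F, B10=S, B10=E, B11=T, B11=F, B12=F

Answer: B1=F, B2=T, B3=T, B5=T, B6=F, B7=F, B8=S, B9=T, B9=F, B10=S, B10=E, B11=T, B11=F, B12=F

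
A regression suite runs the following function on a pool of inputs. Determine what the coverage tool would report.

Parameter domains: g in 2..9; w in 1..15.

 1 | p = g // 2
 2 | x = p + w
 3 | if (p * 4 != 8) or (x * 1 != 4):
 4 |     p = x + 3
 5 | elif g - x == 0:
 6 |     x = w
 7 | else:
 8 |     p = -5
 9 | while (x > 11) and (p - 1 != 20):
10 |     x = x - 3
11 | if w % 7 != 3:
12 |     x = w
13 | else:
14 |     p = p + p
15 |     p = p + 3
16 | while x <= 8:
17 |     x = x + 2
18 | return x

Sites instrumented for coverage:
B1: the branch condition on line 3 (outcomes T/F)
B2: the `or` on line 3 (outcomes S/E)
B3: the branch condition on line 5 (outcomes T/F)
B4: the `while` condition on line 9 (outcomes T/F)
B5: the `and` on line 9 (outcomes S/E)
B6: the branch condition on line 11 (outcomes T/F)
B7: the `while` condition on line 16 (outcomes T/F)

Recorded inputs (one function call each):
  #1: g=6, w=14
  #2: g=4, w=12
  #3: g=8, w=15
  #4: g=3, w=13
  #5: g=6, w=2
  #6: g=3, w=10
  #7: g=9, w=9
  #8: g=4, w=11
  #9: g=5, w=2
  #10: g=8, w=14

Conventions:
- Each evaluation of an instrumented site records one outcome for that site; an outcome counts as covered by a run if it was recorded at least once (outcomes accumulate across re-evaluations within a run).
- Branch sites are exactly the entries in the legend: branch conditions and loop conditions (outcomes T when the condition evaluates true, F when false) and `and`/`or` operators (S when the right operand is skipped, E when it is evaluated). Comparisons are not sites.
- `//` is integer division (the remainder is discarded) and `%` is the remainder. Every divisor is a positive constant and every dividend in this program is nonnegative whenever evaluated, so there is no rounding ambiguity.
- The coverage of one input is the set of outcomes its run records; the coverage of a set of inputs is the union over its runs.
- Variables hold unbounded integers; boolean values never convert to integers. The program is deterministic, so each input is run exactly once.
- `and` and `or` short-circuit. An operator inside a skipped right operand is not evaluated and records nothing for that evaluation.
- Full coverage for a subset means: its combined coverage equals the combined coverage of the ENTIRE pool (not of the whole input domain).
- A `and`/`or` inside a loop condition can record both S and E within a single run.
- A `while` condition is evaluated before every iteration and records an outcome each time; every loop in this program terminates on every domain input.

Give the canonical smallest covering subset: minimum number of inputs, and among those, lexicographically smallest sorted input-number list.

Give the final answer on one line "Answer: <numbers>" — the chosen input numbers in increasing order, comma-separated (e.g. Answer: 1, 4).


input #1, g=6, w=14: events B2->S, B1->T, B5->E, B4->T, B5->E, B4->T, B5->S, B4->F, B6->T, B7->F; outcomes B1=T, B2=S, B4=T, B4=F, B5=S, B5=E, B6=T, B7=F
input #2, g=4, w=12: events B2->E, B1->T, B5->E, B4->T, B5->S, B4->F, B6->T, B7->F; outcomes B1=T, B2=E, B4=T, B4=F, B5=S, B5=E, B6=T, B7=F
input #3, g=8, w=15: events B2->S, B1->T, B5->E, B4->T, B5->E, B4->T, B5->E, B4->T, B5->S, B4->F, B6->T, B7->F; outcomes B1=T, B2=S, B4=T, B4=F, B5=S, B5=E, B6=T, B7=F
input #4, g=3, w=13: events B2->S, B1->T, B5->E, B4->T, B5->S, B4->F, B6->T, B7->F; outcomes B1=T, B2=S, B4=T, B4=F, B5=S, B5=E, B6=T, B7=F
input #5, g=6, w=2: events B2->S, B1->T, B5->S, B4->F, B6->T, B7->T, B7->T, B7->T, B7->T, B7->F; outcomes B1=T, B2=S, B4=F, B5=S, B6=T, B7=T, B7=F
input #6, g=3, w=10: events B2->S, B1->T, B5->S, B4->F, B6->F, B7->F; outcomes B1=T, B2=S, B4=F, B5=S, B6=F, B7=F
input #7, g=9, w=9: events B2->S, B1->T, B5->E, B4->T, B5->S, B4->F, B6->T, B7->F; outcomes B1=T, B2=S, B4=T, B4=F, B5=S, B5=E, B6=T, B7=F
input #8, g=4, w=11: events B2->E, B1->T, B5->E, B4->T, B5->S, B4->F, B6->T, B7->F; outcomes B1=T, B2=E, B4=T, B4=F, B5=S, B5=E, B6=T, B7=F
input #9, g=5, w=2: events B2->E, B1->F, B3->F, B5->S, B4->F, B6->T, B7->T, B7->T, B7->T, B7->T, B7->F; outcomes B1=F, B2=E, B3=F, B4=F, B5=S, B6=T, B7=T, B7=F
input #10, g=8, w=14: events B2->S, B1->T, B5->E, B4->F, B6->T, B7->F; outcomes B1=T, B2=S, B4=F, B5=E, B6=T, B7=F
pool-wide coverage (13 outcomes): B1=T, B1=F, B2=S, B2=E, B3=F, B4=T, B4=F, B5=S, B5=E, B6=T, B6=F, B7=T, B7=F
no size-1 subset reaches all 13 outcomes (best union: 8/13)
no size-2 subset reaches all 13 outcomes (best union: 12/13)
the canonical winner is {1, 6, 9}: size 3, full 13-outcome coverage, earliest index list among size-3 covers
Answer: 1, 6, 9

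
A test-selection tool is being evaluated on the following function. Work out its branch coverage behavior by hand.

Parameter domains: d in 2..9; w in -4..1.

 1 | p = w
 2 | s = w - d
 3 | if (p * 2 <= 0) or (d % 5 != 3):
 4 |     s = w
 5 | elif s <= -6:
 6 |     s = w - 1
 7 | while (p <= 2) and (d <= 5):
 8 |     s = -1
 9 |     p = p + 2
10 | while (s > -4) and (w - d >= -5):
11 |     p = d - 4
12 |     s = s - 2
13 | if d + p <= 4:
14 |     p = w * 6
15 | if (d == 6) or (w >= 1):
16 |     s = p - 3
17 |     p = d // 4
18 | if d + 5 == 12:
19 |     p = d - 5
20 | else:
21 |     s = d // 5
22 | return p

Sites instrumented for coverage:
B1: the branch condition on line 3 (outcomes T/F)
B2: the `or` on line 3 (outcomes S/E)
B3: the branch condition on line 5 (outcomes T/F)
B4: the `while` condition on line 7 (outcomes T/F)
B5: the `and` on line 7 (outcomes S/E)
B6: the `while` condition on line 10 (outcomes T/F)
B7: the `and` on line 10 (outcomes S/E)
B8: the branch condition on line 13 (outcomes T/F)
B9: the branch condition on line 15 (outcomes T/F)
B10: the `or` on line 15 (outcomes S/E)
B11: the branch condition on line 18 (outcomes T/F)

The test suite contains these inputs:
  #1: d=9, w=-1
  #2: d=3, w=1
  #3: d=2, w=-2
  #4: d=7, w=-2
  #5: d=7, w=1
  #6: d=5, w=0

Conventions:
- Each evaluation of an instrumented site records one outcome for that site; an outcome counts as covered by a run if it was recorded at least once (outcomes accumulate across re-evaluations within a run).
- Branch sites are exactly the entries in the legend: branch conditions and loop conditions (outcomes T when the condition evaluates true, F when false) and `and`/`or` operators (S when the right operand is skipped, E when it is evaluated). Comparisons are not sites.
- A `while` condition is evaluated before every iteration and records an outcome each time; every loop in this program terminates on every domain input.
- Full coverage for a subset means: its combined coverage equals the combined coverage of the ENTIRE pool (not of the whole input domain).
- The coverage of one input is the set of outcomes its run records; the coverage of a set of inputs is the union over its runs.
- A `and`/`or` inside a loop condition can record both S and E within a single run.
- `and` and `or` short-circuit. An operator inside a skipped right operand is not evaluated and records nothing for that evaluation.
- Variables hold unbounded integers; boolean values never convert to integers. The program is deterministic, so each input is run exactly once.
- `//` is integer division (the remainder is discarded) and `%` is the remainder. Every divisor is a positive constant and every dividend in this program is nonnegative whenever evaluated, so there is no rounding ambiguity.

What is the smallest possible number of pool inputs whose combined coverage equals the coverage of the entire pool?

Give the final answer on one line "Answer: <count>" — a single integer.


input #1 (d=9, w=-1): covers B1=T, B2=S, B4=F, B5=E, B6=F, B7=E, B8=F, B9=F, B10=E, B11=F
input #2 (d=3, w=1): covers B1=F, B2=E, B3=F, B4=T, B4=F, B5=S, B5=E, B6=T, B6=F, B7=S, B7=E, B8=T, B9=T, B10=E, B11=F
input #3 (d=2, w=-2): covers B1=T, B2=S, B4=T, B4=F, B5=S, B5=E, B6=T, B6=F, B7=S, B7=E, B8=T, B9=F, B10=E, B11=F
input #4 (d=7, w=-2): covers B1=T, B2=S, B4=F, B5=E, B6=F, B7=E, B8=F, B9=F, B10=E, B11=T
input #5 (d=7, w=1): covers B1=T, B2=E, B4=F, B5=E, B6=F, B7=E, B8=F, B9=T, B10=E, B11=T
input #6 (d=5, w=0): covers B1=T, B2=S, B4=T, B4=F, B5=S, B5=E, B6=T, B6=F, B7=S, B7=E, B8=F, B9=F, B10=E, B11=F
the full pool covers 20 outcomes: B1=T, B1=F, B2=S, B2=E, B3=F, B4=T, B4=F, B5=S, B5=E, B6=T, B6=F, B7=S, B7=E, B8=T, B8=F, B9=T, B9=F, B10=E, B11=T, B11=F
every size-1 subset falls short of the 20 outcomes (best: 15/20)
at size 2, {2, 4} reaches all 20 outcomes; every lexicographically earlier size-2 subset fails
Answer: 2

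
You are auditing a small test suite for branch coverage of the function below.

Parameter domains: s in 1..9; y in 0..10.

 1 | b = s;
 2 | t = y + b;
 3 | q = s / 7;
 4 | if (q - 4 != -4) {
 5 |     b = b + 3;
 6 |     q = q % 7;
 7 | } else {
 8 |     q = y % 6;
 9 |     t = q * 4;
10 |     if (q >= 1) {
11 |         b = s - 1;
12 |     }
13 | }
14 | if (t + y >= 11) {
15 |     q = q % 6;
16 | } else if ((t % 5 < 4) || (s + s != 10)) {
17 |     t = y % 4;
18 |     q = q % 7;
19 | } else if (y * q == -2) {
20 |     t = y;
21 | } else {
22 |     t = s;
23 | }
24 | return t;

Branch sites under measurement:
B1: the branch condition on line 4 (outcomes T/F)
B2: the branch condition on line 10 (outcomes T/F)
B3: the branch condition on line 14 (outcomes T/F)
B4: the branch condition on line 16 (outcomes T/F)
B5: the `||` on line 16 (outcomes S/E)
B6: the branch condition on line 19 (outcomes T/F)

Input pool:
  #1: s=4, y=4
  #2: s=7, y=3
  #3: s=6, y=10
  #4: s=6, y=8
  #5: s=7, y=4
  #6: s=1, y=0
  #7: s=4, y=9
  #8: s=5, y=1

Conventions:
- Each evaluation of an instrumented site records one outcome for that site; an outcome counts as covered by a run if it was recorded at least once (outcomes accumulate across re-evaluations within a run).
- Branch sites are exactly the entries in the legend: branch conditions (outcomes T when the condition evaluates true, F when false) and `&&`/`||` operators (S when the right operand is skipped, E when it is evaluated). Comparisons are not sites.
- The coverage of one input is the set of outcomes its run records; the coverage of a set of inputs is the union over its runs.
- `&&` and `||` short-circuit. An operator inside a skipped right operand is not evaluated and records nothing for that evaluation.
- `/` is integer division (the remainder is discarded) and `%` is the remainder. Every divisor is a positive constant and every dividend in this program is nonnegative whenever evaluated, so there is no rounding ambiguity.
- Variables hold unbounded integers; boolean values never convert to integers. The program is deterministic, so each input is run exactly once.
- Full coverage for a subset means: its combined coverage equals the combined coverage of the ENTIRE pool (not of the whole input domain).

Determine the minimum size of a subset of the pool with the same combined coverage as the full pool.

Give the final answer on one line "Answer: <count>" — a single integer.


#1 (s=4, y=4) -> B1->F, B2->T, B3->T; covered: B1=F, B2=T, B3=T
#2 (s=7, y=3) -> B1->T, B3->T; covered: B1=T, B3=T
#3 (s=6, y=10) -> B1->F, B2->T, B3->T; covered: B1=F, B2=T, B3=T
#4 (s=6, y=8) -> B1->F, B2->T, B3->T; covered: B1=F, B2=T, B3=T
#5 (s=7, y=4) -> B1->T, B3->T; covered: B1=T, B3=T
#6 (s=1, y=0) -> B1->F, B2->F, B3->F, B5->S, B4->T; covered: B1=F, B2=F, B3=F, B4=T, B5=S
#7 (s=4, y=9) -> B1->F, B2->T, B3->T; covered: B1=F, B2=T, B3=T
#8 (s=5, y=1) -> B1->F, B2->T, B3->F, B5->E, B4->F, B6->F; covered: B1=F, B2=T, B3=F, B4=F, B5=E, B6=F
together the pool reaches 11 outcomes: B1=T, B1=F, B2=T, B2=F, B3=T, B3=F, B4=T, B4=F, B5=S, B5=E, B6=F
size 1 is not enough: best union over all size-1 subsets is 6/11
size 2 is not enough: best union over all size-2 subsets is 9/11
inputs {2, 6, 8} (size 3) cover everything; no size-3 subset with a lexicographically smaller index list covers all 11
Answer: 3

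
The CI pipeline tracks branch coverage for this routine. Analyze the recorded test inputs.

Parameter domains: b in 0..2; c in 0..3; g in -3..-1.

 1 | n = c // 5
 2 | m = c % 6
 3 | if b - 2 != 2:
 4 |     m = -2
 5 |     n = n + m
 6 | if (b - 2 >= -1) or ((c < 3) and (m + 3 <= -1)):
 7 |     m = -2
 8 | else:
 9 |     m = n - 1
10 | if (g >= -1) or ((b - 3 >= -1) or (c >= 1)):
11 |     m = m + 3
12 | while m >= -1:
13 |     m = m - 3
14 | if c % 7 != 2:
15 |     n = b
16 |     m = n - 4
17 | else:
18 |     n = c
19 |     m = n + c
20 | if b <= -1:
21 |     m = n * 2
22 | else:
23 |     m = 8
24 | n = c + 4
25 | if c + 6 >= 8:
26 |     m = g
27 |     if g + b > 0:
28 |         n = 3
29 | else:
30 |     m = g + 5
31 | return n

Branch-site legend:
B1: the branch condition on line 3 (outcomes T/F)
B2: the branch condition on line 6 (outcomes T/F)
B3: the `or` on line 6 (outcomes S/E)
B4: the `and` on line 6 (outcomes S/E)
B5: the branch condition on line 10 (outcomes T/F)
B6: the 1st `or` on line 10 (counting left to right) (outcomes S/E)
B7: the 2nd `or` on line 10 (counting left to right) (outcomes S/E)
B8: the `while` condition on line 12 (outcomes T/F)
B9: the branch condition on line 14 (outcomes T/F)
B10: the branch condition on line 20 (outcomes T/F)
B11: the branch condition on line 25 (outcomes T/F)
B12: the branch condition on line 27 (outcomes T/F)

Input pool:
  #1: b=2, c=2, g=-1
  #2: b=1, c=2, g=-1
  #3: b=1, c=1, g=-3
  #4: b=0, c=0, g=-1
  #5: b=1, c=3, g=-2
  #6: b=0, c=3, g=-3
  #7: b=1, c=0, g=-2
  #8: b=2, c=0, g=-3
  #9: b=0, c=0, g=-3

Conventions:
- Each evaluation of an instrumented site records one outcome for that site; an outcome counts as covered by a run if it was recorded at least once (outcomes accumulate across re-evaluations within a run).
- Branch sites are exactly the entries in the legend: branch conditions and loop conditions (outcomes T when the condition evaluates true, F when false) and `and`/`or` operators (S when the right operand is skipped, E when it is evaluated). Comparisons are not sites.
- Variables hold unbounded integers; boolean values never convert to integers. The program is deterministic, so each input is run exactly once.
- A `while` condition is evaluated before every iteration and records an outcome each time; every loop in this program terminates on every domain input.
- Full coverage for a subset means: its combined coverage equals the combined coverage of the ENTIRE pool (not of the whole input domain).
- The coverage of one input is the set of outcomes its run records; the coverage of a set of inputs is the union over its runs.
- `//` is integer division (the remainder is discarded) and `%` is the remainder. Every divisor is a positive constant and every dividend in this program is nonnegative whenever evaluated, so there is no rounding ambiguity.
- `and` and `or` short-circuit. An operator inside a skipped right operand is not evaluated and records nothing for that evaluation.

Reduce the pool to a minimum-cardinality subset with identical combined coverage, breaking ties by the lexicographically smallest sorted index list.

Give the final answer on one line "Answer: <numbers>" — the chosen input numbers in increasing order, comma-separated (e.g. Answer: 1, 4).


input #1 (b=2, c=2, g=-1): covers B1=T, B2=T, B3=S, B5=T, B6=S, B8=T, B8=F, B9=F, B10=F, B11=T, B12=T
input #2 (b=1, c=2, g=-1): covers B1=T, B2=T, B3=S, B5=T, B6=S, B8=T, B8=F, B9=F, B10=F, B11=T, B12=F
input #3 (b=1, c=1, g=-3): covers B1=T, B2=T, B3=S, B5=T, B6=E, B7=E, B8=T, B8=F, B9=T, B10=F, B11=F
input #4 (b=0, c=0, g=-1): covers B1=T, B2=F, B3=E, B4=E, B5=T, B6=S, B8=T, B8=F, B9=T, B10=F, B11=F
input #5 (b=1, c=3, g=-2): covers B1=T, B2=T, B3=S, B5=T, B6=E, B7=E, B8=T, B8=F, B9=T, B10=F, B11=T, B12=F
input #6 (b=0, c=3, g=-3): covers B1=T, B2=F, B3=E, B4=S, B5=T, B6=E, B7=E, B8=T, B8=F, B9=T, B10=F, B11=T, B12=F
input #7 (b=1, c=0, g=-2): covers B1=T, B2=T, B3=S, B5=F, B6=E, B7=E, B8=F, B9=T, B10=F, B11=F
input #8 (b=2, c=0, g=-3): covers B1=T, B2=T, B3=S, B5=T, B6=E, B7=S, B8=T, B8=F, B9=T, B10=F, B11=F
input #9 (b=0, c=0, g=-3): covers B1=T, B2=F, B3=E, B4=E, B5=F, B6=E, B7=E, B8=F, B9=T, B10=F, B11=F
the full pool covers 22 outcomes: B1=T, B2=T, B2=F, B3=S, B3=E, B4=S, B4=E, B5=T, B5=F, B6=S, B6=E, B7=S, B7=E, B8=T, B8=F, B9=T, B9=F, B10=F, B11=T, B11=F, B12=T, B12=F
every size-1 subset falls short of the 22 outcomes (best: 13/22)
every size-2 subset falls short of the 22 outcomes (best: 19/22)
every size-3 subset falls short of the 22 outcomes (best: 21/22)
the canonical winner is {1, 6, 8, 9}: size 4, full 22-outcome coverage, earliest index list among size-4 covers
Answer: 1, 6, 8, 9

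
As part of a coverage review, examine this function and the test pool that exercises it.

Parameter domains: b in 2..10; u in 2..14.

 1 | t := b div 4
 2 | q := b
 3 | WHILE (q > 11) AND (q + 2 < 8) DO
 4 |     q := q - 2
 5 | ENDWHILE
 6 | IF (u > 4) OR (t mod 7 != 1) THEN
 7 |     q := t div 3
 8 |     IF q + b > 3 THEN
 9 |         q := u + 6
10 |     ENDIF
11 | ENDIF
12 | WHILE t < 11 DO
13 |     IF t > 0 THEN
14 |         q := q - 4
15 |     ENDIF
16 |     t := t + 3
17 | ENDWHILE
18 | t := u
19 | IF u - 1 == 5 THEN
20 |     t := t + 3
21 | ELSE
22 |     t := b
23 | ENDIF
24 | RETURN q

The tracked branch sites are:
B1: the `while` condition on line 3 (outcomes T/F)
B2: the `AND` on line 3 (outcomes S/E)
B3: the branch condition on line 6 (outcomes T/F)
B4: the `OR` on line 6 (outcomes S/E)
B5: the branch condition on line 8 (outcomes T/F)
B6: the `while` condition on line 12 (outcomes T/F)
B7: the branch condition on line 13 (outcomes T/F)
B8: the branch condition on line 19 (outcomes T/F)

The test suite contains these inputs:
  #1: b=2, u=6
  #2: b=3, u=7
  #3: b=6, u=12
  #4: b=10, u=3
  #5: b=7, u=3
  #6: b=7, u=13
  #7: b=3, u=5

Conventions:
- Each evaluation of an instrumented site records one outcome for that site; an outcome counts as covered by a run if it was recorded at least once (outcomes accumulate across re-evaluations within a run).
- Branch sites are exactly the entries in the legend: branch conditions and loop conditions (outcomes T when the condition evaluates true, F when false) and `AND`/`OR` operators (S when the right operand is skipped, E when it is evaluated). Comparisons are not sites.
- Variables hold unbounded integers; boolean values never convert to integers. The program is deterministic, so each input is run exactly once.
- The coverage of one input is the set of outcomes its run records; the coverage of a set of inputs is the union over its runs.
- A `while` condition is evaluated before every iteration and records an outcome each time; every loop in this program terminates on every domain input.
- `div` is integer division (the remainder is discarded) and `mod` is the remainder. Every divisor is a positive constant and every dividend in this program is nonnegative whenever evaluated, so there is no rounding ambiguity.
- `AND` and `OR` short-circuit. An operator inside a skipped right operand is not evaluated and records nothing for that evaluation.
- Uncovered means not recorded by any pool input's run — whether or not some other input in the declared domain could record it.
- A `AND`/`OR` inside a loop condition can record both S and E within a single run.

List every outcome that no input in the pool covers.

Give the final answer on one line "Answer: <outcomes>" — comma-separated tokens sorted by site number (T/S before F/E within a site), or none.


#1 (b=2, u=6) -> B2->S, B1->F, B4->S, B3->T, B5->F, B6->T, B7->F, B6->T, B7->T, B6->T, B7->T, B6->T, B7->T, B6->F, ...; covered: B1=F, B2=S, B3=T, B4=S, B5=F, B6=T, B6=F, B7=T, B7=F, B8=T
#2 (b=3, u=7) -> B2->S, B1->F, B4->S, B3->T, B5->F, B6->T, B7->F, B6->T, B7->T, B6->T, B7->T, B6->T, B7->T, B6->F, ...; covered: B1=F, B2=S, B3=T, B4=S, B5=F, B6=T, B6=F, B7=T, B7=F, B8=F
#3 (b=6, u=12) -> B2->S, B1->F, B4->S, B3->T, B5->T, B6->T, B7->T, B6->T, B7->T, B6->T, B7->T, B6->T, B7->T, B6->F, ...; covered: B1=F, B2=S, B3=T, B4=S, B5=T, B6=T, B6=F, B7=T, B8=F
#4 (b=10, u=3) -> B2->S, B1->F, B4->E, B3->T, B5->T, B6->T, B7->T, B6->T, B7->T, B6->T, B7->T, B6->F, B8->F; covered: B1=F, B2=S, B3=T, B4=E, B5=T, B6=T, B6=F, B7=T, B8=F
#5 (b=7, u=3) -> B2->S, B1->F, B4->E, B3->F, B6->T, B7->T, B6->T, B7->T, B6->T, B7->T, B6->T, B7->T, B6->F, B8->F; covered: B1=F, B2=S, B3=F, B4=E, B6=T, B6=F, B7=T, B8=F
#6 (b=7, u=13) -> B2->S, B1->F, B4->S, B3->T, B5->T, B6->T, B7->T, B6->T, B7->T, B6->T, B7->T, B6->T, B7->T, B6->F, ...; covered: B1=F, B2=S, B3=T, B4=S, B5=T, B6=T, B6=F, B7=T, B8=F
#7 (b=3, u=5) -> B2->S, B1->F, B4->S, B3->T, B5->F, B6->T, B7->F, B6->T, B7->T, B6->T, B7->T, B6->T, B7->T, B6->F, ...; covered: B1=F, B2=S, B3=T, B4=S, B5=F, B6=T, B6=F, B7=T, B7=F, B8=F
union over the pool: B1=F, B2=S, B3=T, B3=F, B4=S, B4=E, B5=T, B5=F, B6=T, B6=F, B7=T, B7=F, B8=T, B8=F
uncovered (2 of 16): B1=T, B2=E
Answer: B1=T, B2=E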